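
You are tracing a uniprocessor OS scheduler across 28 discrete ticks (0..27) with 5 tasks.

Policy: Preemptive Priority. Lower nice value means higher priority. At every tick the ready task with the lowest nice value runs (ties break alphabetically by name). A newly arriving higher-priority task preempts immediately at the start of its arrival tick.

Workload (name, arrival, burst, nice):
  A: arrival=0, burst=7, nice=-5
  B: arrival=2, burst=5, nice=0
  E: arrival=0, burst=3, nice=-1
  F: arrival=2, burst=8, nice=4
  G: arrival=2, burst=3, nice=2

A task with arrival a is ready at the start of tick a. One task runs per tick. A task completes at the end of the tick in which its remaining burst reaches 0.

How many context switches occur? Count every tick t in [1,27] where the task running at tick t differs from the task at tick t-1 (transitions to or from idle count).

t=0: ready={A,E} → run A
t=1: ready={A,E} → run A
t=2: ready={A,B,E,F,G} → run A
t=3: ready={A,B,E,F,G} → run A
t=4: ready={A,B,E,F,G} → run A
t=5: ready={A,B,E,F,G} → run A
t=6: ready={A,B,E,F,G} → run A
t=7: ready={B,E,F,G} → run E
t=8: ready={B,E,F,G} → run E
t=9: ready={B,E,F,G} → run E
t=10: ready={B,F,G} → run B
t=11: ready={B,F,G} → run B
t=12: ready={B,F,G} → run B
t=13: ready={B,F,G} → run B
t=14: ready={B,F,G} → run B
t=15: ready={F,G} → run G
t=16: ready={F,G} → run G
t=17: ready={F,G} → run G
t=18: ready={F} → run F
t=19: ready={F} → run F
t=20: ready={F} → run F
t=21: ready={F} → run F
t=22: ready={F} → run F
t=23: ready={F} → run F
t=24: ready={F} → run F
t=25: ready={F} → run F
t=26: (idle)
t=27: (idle)

context switches = 5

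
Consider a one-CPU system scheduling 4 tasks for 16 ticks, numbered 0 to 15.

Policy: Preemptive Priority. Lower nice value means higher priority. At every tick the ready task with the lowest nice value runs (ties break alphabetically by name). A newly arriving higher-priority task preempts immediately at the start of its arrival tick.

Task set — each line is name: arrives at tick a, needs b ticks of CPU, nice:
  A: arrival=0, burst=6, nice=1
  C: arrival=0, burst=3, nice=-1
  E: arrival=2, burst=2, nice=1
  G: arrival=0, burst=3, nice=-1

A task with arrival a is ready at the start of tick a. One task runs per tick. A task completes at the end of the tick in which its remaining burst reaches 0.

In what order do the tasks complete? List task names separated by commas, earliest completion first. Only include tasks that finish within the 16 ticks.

t=0: ready={A,C,G} → run C
t=1: ready={A,C,G} → run C
t=2: ready={A,C,E,G} → run C
t=3: ready={A,E,G} → run G
t=4: ready={A,E,G} → run G
t=5: ready={A,E,G} → run G
t=6: ready={A,E} → run A
t=7: ready={A,E} → run A
t=8: ready={A,E} → run A
t=9: ready={A,E} → run A
t=10: ready={A,E} → run A
t=11: ready={A,E} → run A
t=12: ready={E} → run E
t=13: ready={E} → run E
t=14: (idle)
t=15: (idle)

completion order = C, G, A, E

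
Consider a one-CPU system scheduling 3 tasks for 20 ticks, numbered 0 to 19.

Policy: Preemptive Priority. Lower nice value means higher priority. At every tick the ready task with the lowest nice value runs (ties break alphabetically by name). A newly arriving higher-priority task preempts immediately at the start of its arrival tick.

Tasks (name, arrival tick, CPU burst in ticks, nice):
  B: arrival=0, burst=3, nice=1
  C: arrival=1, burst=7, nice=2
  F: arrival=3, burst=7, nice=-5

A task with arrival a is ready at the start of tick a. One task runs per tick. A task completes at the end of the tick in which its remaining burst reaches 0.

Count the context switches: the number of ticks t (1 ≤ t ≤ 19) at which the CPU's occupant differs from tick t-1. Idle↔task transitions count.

t=0: ready={B} → run B
t=1: ready={B,C} → run B
t=2: ready={B,C} → run B
t=3: ready={C,F} → run F
t=4: ready={C,F} → run F
t=5: ready={C,F} → run F
t=6: ready={C,F} → run F
t=7: ready={C,F} → run F
t=8: ready={C,F} → run F
t=9: ready={C,F} → run F
t=10: ready={C} → run C
t=11: ready={C} → run C
t=12: ready={C} → run C
t=13: ready={C} → run C
t=14: ready={C} → run C
t=15: ready={C} → run C
t=16: ready={C} → run C
t=17: (idle)
t=18: (idle)
t=19: (idle)

context switches = 3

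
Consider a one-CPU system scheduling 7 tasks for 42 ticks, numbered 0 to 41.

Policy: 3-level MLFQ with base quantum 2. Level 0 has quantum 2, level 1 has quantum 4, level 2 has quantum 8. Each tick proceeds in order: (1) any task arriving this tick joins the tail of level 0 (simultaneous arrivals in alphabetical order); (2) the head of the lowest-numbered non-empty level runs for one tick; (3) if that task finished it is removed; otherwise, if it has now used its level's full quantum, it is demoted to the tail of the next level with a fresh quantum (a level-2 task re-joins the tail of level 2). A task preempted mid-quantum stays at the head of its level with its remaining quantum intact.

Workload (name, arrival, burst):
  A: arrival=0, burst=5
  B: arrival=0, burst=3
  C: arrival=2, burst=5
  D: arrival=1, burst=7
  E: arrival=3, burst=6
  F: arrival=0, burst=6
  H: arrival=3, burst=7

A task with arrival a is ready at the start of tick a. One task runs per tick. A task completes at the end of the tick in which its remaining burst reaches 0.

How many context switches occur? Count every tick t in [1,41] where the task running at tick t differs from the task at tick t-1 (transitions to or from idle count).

context switches = 16

t=0: L0/L1/L2 = ABF/-/- → run A
t=1: L0/L1/L2 = ABFD/-/- → run A
t=2: L0/L1/L2 = BFDC/A/- → run B
t=3: L0/L1/L2 = BFDCEH/A/- → run B
t=4: L0/L1/L2 = FDCEH/AB/- → run F
t=5: L0/L1/L2 = FDCEH/AB/- → run F
t=6: L0/L1/L2 = DCEH/ABF/- → run D
t=7: L0/L1/L2 = DCEH/ABF/- → run D
t=8: L0/L1/L2 = CEH/ABFD/- → run C
t=9: L0/L1/L2 = CEH/ABFD/- → run C
t=10: L0/L1/L2 = EH/ABFDC/- → run E
t=11: L0/L1/L2 = EH/ABFDC/- → run E
t=12: L0/L1/L2 = H/ABFDCE/- → run H
t=13: L0/L1/L2 = H/ABFDCE/- → run H
t=14: L0/L1/L2 = -/ABFDCEH/- → run A
t=15: L0/L1/L2 = -/ABFDCEH/- → run A
t=16: L0/L1/L2 = -/ABFDCEH/- → run A
t=17: L0/L1/L2 = -/BFDCEH/- → run B
t=18: L0/L1/L2 = -/FDCEH/- → run F
t=19: L0/L1/L2 = -/FDCEH/- → run F
t=20: L0/L1/L2 = -/FDCEH/- → run F
t=21: L0/L1/L2 = -/FDCEH/- → run F
t=22: L0/L1/L2 = -/DCEH/- → run D
t=23: L0/L1/L2 = -/DCEH/- → run D
t=24: L0/L1/L2 = -/DCEH/- → run D
t=25: L0/L1/L2 = -/DCEH/- → run D
t=26: L0/L1/L2 = -/CEH/D → run C
t=27: L0/L1/L2 = -/CEH/D → run C
t=28: L0/L1/L2 = -/CEH/D → run C
t=29: L0/L1/L2 = -/EH/D → run E
t=30: L0/L1/L2 = -/EH/D → run E
t=31: L0/L1/L2 = -/EH/D → run E
t=32: L0/L1/L2 = -/EH/D → run E
t=33: L0/L1/L2 = -/H/D → run H
t=34: L0/L1/L2 = -/H/D → run H
t=35: L0/L1/L2 = -/H/D → run H
t=36: L0/L1/L2 = -/H/D → run H
t=37: L0/L1/L2 = -/-/DH → run D
t=38: L0/L1/L2 = -/-/H → run H
t=39: (idle)
t=40: (idle)
t=41: (idle)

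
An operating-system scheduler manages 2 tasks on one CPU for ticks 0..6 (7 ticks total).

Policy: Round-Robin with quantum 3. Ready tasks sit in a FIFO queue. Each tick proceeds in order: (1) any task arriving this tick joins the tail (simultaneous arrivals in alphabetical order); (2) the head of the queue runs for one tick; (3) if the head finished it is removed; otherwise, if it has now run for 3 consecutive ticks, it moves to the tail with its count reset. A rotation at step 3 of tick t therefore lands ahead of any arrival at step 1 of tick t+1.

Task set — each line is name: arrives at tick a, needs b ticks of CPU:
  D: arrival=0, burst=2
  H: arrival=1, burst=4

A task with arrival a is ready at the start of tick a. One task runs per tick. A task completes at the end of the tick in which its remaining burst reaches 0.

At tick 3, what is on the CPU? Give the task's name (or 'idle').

running at tick 3 = H

t=0: queue=[D] q_used=0 → run D
t=1: queue=[D,H] q_used=1 → run D
t=2: queue=[H] q_used=0 → run H
t=3: queue=[H] q_used=1 → run H
t=4: queue=[H] q_used=2 → run H
t=5: queue=[H] q_used=0 → run H
t=6: (idle)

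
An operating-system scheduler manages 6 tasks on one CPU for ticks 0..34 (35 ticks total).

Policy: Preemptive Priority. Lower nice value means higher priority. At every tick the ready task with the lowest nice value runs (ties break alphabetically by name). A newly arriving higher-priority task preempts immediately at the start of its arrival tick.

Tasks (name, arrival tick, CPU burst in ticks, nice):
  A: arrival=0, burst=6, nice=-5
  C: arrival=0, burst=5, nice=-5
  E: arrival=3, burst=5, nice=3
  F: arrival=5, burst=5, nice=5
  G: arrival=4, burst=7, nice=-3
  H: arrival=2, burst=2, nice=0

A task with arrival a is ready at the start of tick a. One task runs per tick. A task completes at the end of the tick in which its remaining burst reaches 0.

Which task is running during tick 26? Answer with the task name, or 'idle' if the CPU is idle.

running at tick 26 = F

t=0: ready={A,C} → run A
t=1: ready={A,C} → run A
t=2: ready={A,C,H} → run A
t=3: ready={A,C,E,H} → run A
t=4: ready={A,C,E,G,H} → run A
t=5: ready={A,C,E,F,G,H} → run A
t=6: ready={C,E,F,G,H} → run C
t=7: ready={C,E,F,G,H} → run C
t=8: ready={C,E,F,G,H} → run C
t=9: ready={C,E,F,G,H} → run C
t=10: ready={C,E,F,G,H} → run C
t=11: ready={E,F,G,H} → run G
t=12: ready={E,F,G,H} → run G
t=13: ready={E,F,G,H} → run G
t=14: ready={E,F,G,H} → run G
t=15: ready={E,F,G,H} → run G
t=16: ready={E,F,G,H} → run G
t=17: ready={E,F,G,H} → run G
t=18: ready={E,F,H} → run H
t=19: ready={E,F,H} → run H
t=20: ready={E,F} → run E
t=21: ready={E,F} → run E
t=22: ready={E,F} → run E
t=23: ready={E,F} → run E
t=24: ready={E,F} → run E
t=25: ready={F} → run F
t=26: ready={F} → run F
t=27: ready={F} → run F
t=28: ready={F} → run F
t=29: ready={F} → run F
t=30: (idle)
t=31: (idle)
t=32: (idle)
t=33: (idle)
t=34: (idle)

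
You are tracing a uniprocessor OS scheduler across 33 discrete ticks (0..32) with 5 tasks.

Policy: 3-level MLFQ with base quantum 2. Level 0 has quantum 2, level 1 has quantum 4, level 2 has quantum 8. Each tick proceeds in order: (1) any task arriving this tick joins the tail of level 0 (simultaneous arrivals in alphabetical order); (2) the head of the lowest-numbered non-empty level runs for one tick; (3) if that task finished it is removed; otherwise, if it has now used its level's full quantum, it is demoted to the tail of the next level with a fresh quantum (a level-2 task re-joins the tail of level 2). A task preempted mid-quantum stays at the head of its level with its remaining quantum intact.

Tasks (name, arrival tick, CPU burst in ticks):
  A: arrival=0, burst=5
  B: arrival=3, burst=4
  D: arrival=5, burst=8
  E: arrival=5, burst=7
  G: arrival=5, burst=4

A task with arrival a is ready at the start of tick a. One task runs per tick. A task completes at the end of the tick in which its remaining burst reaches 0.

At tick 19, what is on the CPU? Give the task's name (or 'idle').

running at tick 19 = E

t=0: L0/L1/L2 = A/-/- → run A
t=1: L0/L1/L2 = A/-/- → run A
t=2: L0/L1/L2 = -/A/- → run A
t=3: L0/L1/L2 = B/A/- → run B
t=4: L0/L1/L2 = B/A/- → run B
t=5: L0/L1/L2 = DEG/AB/- → run D
t=6: L0/L1/L2 = DEG/AB/- → run D
t=7: L0/L1/L2 = EG/ABD/- → run E
t=8: L0/L1/L2 = EG/ABD/- → run E
t=9: L0/L1/L2 = G/ABDE/- → run G
t=10: L0/L1/L2 = G/ABDE/- → run G
t=11: L0/L1/L2 = -/ABDEG/- → run A
t=12: L0/L1/L2 = -/ABDEG/- → run A
t=13: L0/L1/L2 = -/BDEG/- → run B
t=14: L0/L1/L2 = -/BDEG/- → run B
t=15: L0/L1/L2 = -/DEG/- → run D
t=16: L0/L1/L2 = -/DEG/- → run D
t=17: L0/L1/L2 = -/DEG/- → run D
t=18: L0/L1/L2 = -/DEG/- → run D
t=19: L0/L1/L2 = -/EG/D → run E
t=20: L0/L1/L2 = -/EG/D → run E
t=21: L0/L1/L2 = -/EG/D → run E
t=22: L0/L1/L2 = -/EG/D → run E
t=23: L0/L1/L2 = -/G/DE → run G
t=24: L0/L1/L2 = -/G/DE → run G
t=25: L0/L1/L2 = -/-/DE → run D
t=26: L0/L1/L2 = -/-/DE → run D
t=27: L0/L1/L2 = -/-/E → run E
t=28: (idle)
t=29: (idle)
t=30: (idle)
t=31: (idle)
t=32: (idle)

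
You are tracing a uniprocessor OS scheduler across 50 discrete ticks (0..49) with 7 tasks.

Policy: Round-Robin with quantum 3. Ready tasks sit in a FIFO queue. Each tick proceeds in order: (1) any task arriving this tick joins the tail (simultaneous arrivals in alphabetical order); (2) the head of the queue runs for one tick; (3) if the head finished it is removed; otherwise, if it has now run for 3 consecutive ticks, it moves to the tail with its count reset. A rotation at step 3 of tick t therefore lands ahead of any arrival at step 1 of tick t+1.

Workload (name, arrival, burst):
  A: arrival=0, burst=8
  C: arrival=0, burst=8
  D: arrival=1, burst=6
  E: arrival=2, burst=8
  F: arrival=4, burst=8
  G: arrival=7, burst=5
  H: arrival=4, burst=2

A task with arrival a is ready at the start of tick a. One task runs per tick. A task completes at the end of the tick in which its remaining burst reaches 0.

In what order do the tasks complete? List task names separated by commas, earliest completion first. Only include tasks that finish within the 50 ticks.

t=0: queue=[A,C] q_used=0 → run A
t=1: queue=[A,C,D] q_used=1 → run A
t=2: queue=[A,C,D,E] q_used=2 → run A
t=3: queue=[C,D,E,A] q_used=0 → run C
t=4: queue=[C,D,E,A,F,H] q_used=1 → run C
t=5: queue=[C,D,E,A,F,H] q_used=2 → run C
t=6: queue=[D,E,A,F,H,C] q_used=0 → run D
t=7: queue=[D,E,A,F,H,C,G] q_used=1 → run D
t=8: queue=[D,E,A,F,H,C,G] q_used=2 → run D
t=9: queue=[E,A,F,H,C,G,D] q_used=0 → run E
t=10: queue=[E,A,F,H,C,G,D] q_used=1 → run E
t=11: queue=[E,A,F,H,C,G,D] q_used=2 → run E
t=12: queue=[A,F,H,C,G,D,E] q_used=0 → run A
t=13: queue=[A,F,H,C,G,D,E] q_used=1 → run A
t=14: queue=[A,F,H,C,G,D,E] q_used=2 → run A
t=15: queue=[F,H,C,G,D,E,A] q_used=0 → run F
t=16: queue=[F,H,C,G,D,E,A] q_used=1 → run F
t=17: queue=[F,H,C,G,D,E,A] q_used=2 → run F
t=18: queue=[H,C,G,D,E,A,F] q_used=0 → run H
t=19: queue=[H,C,G,D,E,A,F] q_used=1 → run H
t=20: queue=[C,G,D,E,A,F] q_used=0 → run C
t=21: queue=[C,G,D,E,A,F] q_used=1 → run C
t=22: queue=[C,G,D,E,A,F] q_used=2 → run C
t=23: queue=[G,D,E,A,F,C] q_used=0 → run G
t=24: queue=[G,D,E,A,F,C] q_used=1 → run G
t=25: queue=[G,D,E,A,F,C] q_used=2 → run G
t=26: queue=[D,E,A,F,C,G] q_used=0 → run D
t=27: queue=[D,E,A,F,C,G] q_used=1 → run D
t=28: queue=[D,E,A,F,C,G] q_used=2 → run D
t=29: queue=[E,A,F,C,G] q_used=0 → run E
t=30: queue=[E,A,F,C,G] q_used=1 → run E
t=31: queue=[E,A,F,C,G] q_used=2 → run E
t=32: queue=[A,F,C,G,E] q_used=0 → run A
t=33: queue=[A,F,C,G,E] q_used=1 → run A
t=34: queue=[F,C,G,E] q_used=0 → run F
t=35: queue=[F,C,G,E] q_used=1 → run F
t=36: queue=[F,C,G,E] q_used=2 → run F
t=37: queue=[C,G,E,F] q_used=0 → run C
t=38: queue=[C,G,E,F] q_used=1 → run C
t=39: queue=[G,E,F] q_used=0 → run G
t=40: queue=[G,E,F] q_used=1 → run G
t=41: queue=[E,F] q_used=0 → run E
t=42: queue=[E,F] q_used=1 → run E
t=43: queue=[F] q_used=0 → run F
t=44: queue=[F] q_used=1 → run F
t=45: (idle)
t=46: (idle)
t=47: (idle)
t=48: (idle)
t=49: (idle)

completion order = H, D, A, C, G, E, F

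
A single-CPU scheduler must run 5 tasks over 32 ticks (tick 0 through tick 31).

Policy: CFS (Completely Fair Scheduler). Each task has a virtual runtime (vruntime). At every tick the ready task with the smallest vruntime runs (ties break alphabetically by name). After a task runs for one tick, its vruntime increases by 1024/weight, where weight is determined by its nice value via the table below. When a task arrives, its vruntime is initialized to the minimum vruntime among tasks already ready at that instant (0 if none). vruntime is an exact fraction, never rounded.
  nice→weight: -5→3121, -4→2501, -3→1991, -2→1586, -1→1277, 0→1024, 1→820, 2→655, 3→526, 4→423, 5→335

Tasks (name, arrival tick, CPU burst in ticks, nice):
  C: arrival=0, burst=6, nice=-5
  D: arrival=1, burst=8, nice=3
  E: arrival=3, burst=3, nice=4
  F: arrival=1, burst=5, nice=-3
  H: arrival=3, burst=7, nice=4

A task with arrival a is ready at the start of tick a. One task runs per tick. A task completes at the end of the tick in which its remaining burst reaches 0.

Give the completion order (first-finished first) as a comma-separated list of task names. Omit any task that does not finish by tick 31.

completion order = C, F, E, D, H

t=0: vr[C=0] → run C
t=1: vr[C=1024/3121 D=1024/3121 F=1024/3121] → run C
t=2: vr[C=2048/3121 D=1024/3121 F=1024/3121] → run D
t=3: vr[C=2048/3121 D=1867264/820823 E=1024/3121 F=1024/3121 H=1024/3121] → run E
t=4: vr[C=2048/3121 D=1867264/820823 E=3629056/1320183 F=1024/3121 H=1024/3121] → run F
t=5: vr[C=2048/3121 D=1867264/820823 E=3629056/1320183 F=5234688/6213911 H=1024/3121] → run H
t=6: vr[C=2048/3121 D=1867264/820823 E=3629056/1320183 F=5234688/6213911 H=3629056/1320183] → run C
t=7: vr[C=3072/3121 D=1867264/820823 E=3629056/1320183 F=5234688/6213911 H=3629056/1320183] → run F
t=8: vr[C=3072/3121 D=1867264/820823 E=3629056/1320183 F=8430592/6213911 H=3629056/1320183] → run C
t=9: vr[C=4096/3121 D=1867264/820823 E=3629056/1320183 F=8430592/6213911 H=3629056/1320183] → run C
t=10: vr[C=5120/3121 D=1867264/820823 E=3629056/1320183 F=8430592/6213911 H=3629056/1320183] → run F
t=11: vr[C=5120/3121 D=1867264/820823 E=3629056/1320183 F=11626496/6213911 H=3629056/1320183] → run C
t=12: vr[D=1867264/820823 E=3629056/1320183 F=11626496/6213911 H=3629056/1320183] → run F
t=13: vr[D=1867264/820823 E=3629056/1320183 F=14822400/6213911 H=3629056/1320183] → run D
t=14: vr[D=3465216/820823 E=3629056/1320183 F=14822400/6213911 H=3629056/1320183] → run F
t=15: vr[D=3465216/820823 E=3629056/1320183 H=3629056/1320183] → run E
t=16: vr[D=3465216/820823 E=6824960/1320183 H=3629056/1320183] → run H
t=17: vr[D=3465216/820823 E=6824960/1320183 H=6824960/1320183] → run D
t=18: vr[D=5063168/820823 E=6824960/1320183 H=6824960/1320183] → run E
t=19: vr[D=5063168/820823 H=6824960/1320183] → run H
t=20: vr[D=5063168/820823 H=3340288/440061] → run D
t=21: vr[D=6661120/820823 H=3340288/440061] → run H
t=22: vr[D=6661120/820823 H=13216768/1320183] → run D
t=23: vr[D=8259072/820823 H=13216768/1320183] → run H
t=24: vr[D=8259072/820823 H=16412672/1320183] → run D
t=25: vr[D=9857024/820823 H=16412672/1320183] → run D
t=26: vr[D=11454976/820823 H=16412672/1320183] → run H
t=27: vr[D=11454976/820823 H=6536192/440061] → run D
t=28: vr[H=6536192/440061] → run H
t=29: (idle)
t=30: (idle)
t=31: (idle)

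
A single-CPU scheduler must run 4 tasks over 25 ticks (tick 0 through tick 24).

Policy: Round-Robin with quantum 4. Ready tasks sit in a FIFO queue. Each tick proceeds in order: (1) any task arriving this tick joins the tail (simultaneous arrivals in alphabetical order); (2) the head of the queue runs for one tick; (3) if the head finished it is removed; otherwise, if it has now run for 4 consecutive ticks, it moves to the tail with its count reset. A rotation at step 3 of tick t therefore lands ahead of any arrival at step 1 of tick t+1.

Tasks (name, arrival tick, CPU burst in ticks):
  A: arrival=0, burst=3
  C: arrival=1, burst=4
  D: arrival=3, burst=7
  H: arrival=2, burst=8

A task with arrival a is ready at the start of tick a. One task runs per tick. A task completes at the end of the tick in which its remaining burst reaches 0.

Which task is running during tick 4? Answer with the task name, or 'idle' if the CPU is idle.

t=0: queue=[A] q_used=0 → run A
t=1: queue=[A,C] q_used=1 → run A
t=2: queue=[A,C,H] q_used=2 → run A
t=3: queue=[C,H,D] q_used=0 → run C
t=4: queue=[C,H,D] q_used=1 → run C
t=5: queue=[C,H,D] q_used=2 → run C
t=6: queue=[C,H,D] q_used=3 → run C
t=7: queue=[H,D] q_used=0 → run H
t=8: queue=[H,D] q_used=1 → run H
t=9: queue=[H,D] q_used=2 → run H
t=10: queue=[H,D] q_used=3 → run H
t=11: queue=[D,H] q_used=0 → run D
t=12: queue=[D,H] q_used=1 → run D
t=13: queue=[D,H] q_used=2 → run D
t=14: queue=[D,H] q_used=3 → run D
t=15: queue=[H,D] q_used=0 → run H
t=16: queue=[H,D] q_used=1 → run H
t=17: queue=[H,D] q_used=2 → run H
t=18: queue=[H,D] q_used=3 → run H
t=19: queue=[D] q_used=0 → run D
t=20: queue=[D] q_used=1 → run D
t=21: queue=[D] q_used=2 → run D
t=22: (idle)
t=23: (idle)
t=24: (idle)

running at tick 4 = C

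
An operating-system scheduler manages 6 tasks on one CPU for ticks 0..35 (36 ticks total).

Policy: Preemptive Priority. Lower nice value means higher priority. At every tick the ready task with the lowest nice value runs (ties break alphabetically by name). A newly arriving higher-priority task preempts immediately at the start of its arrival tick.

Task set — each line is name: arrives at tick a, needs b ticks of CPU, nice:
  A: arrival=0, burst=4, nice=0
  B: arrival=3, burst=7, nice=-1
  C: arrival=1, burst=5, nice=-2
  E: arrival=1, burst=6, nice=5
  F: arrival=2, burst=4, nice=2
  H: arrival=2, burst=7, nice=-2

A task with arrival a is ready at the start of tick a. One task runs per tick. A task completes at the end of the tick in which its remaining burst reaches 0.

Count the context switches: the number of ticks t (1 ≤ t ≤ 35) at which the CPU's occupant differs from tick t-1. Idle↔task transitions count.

t=0: ready={A} → run A
t=1: ready={A,C,E} → run C
t=2: ready={A,C,E,F,H} → run C
t=3: ready={A,B,C,E,F,H} → run C
t=4: ready={A,B,C,E,F,H} → run C
t=5: ready={A,B,C,E,F,H} → run C
t=6: ready={A,B,E,F,H} → run H
t=7: ready={A,B,E,F,H} → run H
t=8: ready={A,B,E,F,H} → run H
t=9: ready={A,B,E,F,H} → run H
t=10: ready={A,B,E,F,H} → run H
t=11: ready={A,B,E,F,H} → run H
t=12: ready={A,B,E,F,H} → run H
t=13: ready={A,B,E,F} → run B
t=14: ready={A,B,E,F} → run B
t=15: ready={A,B,E,F} → run B
t=16: ready={A,B,E,F} → run B
t=17: ready={A,B,E,F} → run B
t=18: ready={A,B,E,F} → run B
t=19: ready={A,B,E,F} → run B
t=20: ready={A,E,F} → run A
t=21: ready={A,E,F} → run A
t=22: ready={A,E,F} → run A
t=23: ready={E,F} → run F
t=24: ready={E,F} → run F
t=25: ready={E,F} → run F
t=26: ready={E,F} → run F
t=27: ready={E} → run E
t=28: ready={E} → run E
t=29: ready={E} → run E
t=30: ready={E} → run E
t=31: ready={E} → run E
t=32: ready={E} → run E
t=33: (idle)
t=34: (idle)
t=35: (idle)

context switches = 7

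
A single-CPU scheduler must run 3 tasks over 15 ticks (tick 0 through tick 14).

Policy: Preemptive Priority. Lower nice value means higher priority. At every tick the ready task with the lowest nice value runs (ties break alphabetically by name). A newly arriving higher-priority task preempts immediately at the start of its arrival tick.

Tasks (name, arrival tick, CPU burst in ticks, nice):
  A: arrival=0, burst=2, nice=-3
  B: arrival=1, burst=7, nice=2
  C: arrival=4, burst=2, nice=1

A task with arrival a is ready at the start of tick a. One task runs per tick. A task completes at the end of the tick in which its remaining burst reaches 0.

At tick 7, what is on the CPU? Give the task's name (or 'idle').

t=0: ready={A} → run A
t=1: ready={A,B} → run A
t=2: ready={B} → run B
t=3: ready={B} → run B
t=4: ready={B,C} → run C
t=5: ready={B,C} → run C
t=6: ready={B} → run B
t=7: ready={B} → run B
t=8: ready={B} → run B
t=9: ready={B} → run B
t=10: ready={B} → run B
t=11: (idle)
t=12: (idle)
t=13: (idle)
t=14: (idle)

running at tick 7 = B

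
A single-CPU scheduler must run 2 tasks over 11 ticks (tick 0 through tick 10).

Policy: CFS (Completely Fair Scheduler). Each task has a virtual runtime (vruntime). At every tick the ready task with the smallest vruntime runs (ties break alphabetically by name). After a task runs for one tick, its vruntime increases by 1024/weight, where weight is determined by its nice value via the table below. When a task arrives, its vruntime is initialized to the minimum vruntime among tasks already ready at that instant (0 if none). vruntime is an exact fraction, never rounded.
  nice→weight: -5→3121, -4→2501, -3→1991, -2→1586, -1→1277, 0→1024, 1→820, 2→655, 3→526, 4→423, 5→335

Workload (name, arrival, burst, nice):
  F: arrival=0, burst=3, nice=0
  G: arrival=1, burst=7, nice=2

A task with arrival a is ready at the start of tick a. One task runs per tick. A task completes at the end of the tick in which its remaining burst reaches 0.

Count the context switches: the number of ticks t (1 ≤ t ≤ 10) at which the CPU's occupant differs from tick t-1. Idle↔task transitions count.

t=0: vr[F=0] → run F
t=1: vr[F=1 G=1] → run F
t=2: vr[F=2 G=1] → run G
t=3: vr[F=2 G=1679/655] → run F
t=4: vr[G=1679/655] → run G
t=5: vr[G=2703/655] → run G
t=6: vr[G=3727/655] → run G
t=7: vr[G=4751/655] → run G
t=8: vr[G=1155/131] → run G
t=9: vr[G=6799/655] → run G
t=10: (idle)

context switches = 4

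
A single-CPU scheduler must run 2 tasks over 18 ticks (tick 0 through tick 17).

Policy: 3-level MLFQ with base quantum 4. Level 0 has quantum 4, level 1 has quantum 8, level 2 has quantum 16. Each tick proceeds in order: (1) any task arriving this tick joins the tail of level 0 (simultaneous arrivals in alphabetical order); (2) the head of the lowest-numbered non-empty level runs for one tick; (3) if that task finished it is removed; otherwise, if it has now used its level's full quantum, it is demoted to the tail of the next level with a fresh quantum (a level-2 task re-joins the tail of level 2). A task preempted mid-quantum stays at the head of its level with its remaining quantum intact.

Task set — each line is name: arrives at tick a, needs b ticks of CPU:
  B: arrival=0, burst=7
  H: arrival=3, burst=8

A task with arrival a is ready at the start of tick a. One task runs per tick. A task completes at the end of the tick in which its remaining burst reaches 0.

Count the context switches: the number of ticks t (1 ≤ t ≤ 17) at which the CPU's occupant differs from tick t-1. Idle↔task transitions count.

context switches = 4

t=0: L0/L1/L2 = B/-/- → run B
t=1: L0/L1/L2 = B/-/- → run B
t=2: L0/L1/L2 = B/-/- → run B
t=3: L0/L1/L2 = BH/-/- → run B
t=4: L0/L1/L2 = H/B/- → run H
t=5: L0/L1/L2 = H/B/- → run H
t=6: L0/L1/L2 = H/B/- → run H
t=7: L0/L1/L2 = H/B/- → run H
t=8: L0/L1/L2 = -/BH/- → run B
t=9: L0/L1/L2 = -/BH/- → run B
t=10: L0/L1/L2 = -/BH/- → run B
t=11: L0/L1/L2 = -/H/- → run H
t=12: L0/L1/L2 = -/H/- → run H
t=13: L0/L1/L2 = -/H/- → run H
t=14: L0/L1/L2 = -/H/- → run H
t=15: (idle)
t=16: (idle)
t=17: (idle)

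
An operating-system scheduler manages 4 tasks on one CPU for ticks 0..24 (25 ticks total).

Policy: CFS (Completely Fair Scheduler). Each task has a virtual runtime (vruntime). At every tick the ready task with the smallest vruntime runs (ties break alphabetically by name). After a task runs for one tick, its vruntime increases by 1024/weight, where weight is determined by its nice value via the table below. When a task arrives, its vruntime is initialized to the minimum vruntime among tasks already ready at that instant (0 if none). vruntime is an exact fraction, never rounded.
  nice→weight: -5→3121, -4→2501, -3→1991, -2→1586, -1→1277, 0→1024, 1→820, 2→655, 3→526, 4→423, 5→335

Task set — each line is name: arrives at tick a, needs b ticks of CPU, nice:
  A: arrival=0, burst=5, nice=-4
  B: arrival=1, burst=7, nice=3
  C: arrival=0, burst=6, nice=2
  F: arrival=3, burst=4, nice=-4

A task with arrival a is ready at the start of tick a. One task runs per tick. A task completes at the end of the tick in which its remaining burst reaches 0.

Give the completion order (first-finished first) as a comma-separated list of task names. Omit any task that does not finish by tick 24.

t=0: vr[A=0 C=0] → run A
t=1: vr[A=1024/2501 B=0 C=0] → run B
t=2: vr[A=1024/2501 B=512/263 C=0] → run C
t=3: vr[A=1024/2501 B=512/263 C=1024/655 F=1024/2501] → run A
t=4: vr[A=2048/2501 B=512/263 C=1024/655 F=1024/2501] → run F
t=5: vr[A=2048/2501 B=512/263 C=1024/655 F=2048/2501] → run A
t=6: vr[A=3072/2501 B=512/263 C=1024/655 F=2048/2501] → run F
t=7: vr[A=3072/2501 B=512/263 C=1024/655 F=3072/2501] → run A
t=8: vr[A=4096/2501 B=512/263 C=1024/655 F=3072/2501] → run F
t=9: vr[A=4096/2501 B=512/263 C=1024/655 F=4096/2501] → run C
t=10: vr[A=4096/2501 B=512/263 C=2048/655 F=4096/2501] → run A
t=11: vr[B=512/263 C=2048/655 F=4096/2501] → run F
t=12: vr[B=512/263 C=2048/655] → run B
t=13: vr[B=1024/263 C=2048/655] → run C
t=14: vr[B=1024/263 C=3072/655] → run B
t=15: vr[B=1536/263 C=3072/655] → run C
t=16: vr[B=1536/263 C=4096/655] → run B
t=17: vr[B=2048/263 C=4096/655] → run C
t=18: vr[B=2048/263 C=1024/131] → run B
t=19: vr[B=2560/263 C=1024/131] → run C
t=20: vr[B=2560/263] → run B
t=21: vr[B=3072/263] → run B
t=22: (idle)
t=23: (idle)
t=24: (idle)

completion order = A, F, C, B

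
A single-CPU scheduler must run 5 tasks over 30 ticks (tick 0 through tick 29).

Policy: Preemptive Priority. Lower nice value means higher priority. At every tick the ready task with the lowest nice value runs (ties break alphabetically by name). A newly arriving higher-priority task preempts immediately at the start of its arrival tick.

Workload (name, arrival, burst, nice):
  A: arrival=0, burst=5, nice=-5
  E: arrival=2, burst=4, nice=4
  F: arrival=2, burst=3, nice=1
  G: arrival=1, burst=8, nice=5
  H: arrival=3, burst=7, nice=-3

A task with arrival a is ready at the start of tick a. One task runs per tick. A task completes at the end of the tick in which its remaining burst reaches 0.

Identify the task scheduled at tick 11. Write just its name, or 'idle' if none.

running at tick 11 = H

t=0: ready={A} → run A
t=1: ready={A,G} → run A
t=2: ready={A,E,F,G} → run A
t=3: ready={A,E,F,G,H} → run A
t=4: ready={A,E,F,G,H} → run A
t=5: ready={E,F,G,H} → run H
t=6: ready={E,F,G,H} → run H
t=7: ready={E,F,G,H} → run H
t=8: ready={E,F,G,H} → run H
t=9: ready={E,F,G,H} → run H
t=10: ready={E,F,G,H} → run H
t=11: ready={E,F,G,H} → run H
t=12: ready={E,F,G} → run F
t=13: ready={E,F,G} → run F
t=14: ready={E,F,G} → run F
t=15: ready={E,G} → run E
t=16: ready={E,G} → run E
t=17: ready={E,G} → run E
t=18: ready={E,G} → run E
t=19: ready={G} → run G
t=20: ready={G} → run G
t=21: ready={G} → run G
t=22: ready={G} → run G
t=23: ready={G} → run G
t=24: ready={G} → run G
t=25: ready={G} → run G
t=26: ready={G} → run G
t=27: (idle)
t=28: (idle)
t=29: (idle)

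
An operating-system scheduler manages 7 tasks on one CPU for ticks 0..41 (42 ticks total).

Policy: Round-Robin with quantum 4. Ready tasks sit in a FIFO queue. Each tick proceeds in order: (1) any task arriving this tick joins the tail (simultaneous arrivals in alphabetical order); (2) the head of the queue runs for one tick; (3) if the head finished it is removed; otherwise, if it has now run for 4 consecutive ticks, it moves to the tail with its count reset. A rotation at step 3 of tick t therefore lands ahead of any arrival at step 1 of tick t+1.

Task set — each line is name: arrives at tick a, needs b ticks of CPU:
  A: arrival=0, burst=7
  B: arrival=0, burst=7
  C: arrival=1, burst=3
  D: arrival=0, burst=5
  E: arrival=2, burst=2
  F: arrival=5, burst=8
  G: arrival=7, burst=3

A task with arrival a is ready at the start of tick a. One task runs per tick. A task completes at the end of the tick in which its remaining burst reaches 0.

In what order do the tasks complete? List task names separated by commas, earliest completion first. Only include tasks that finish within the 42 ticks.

t=0: queue=[A,B,D] q_used=0 → run A
t=1: queue=[A,B,D,C] q_used=1 → run A
t=2: queue=[A,B,D,C,E] q_used=2 → run A
t=3: queue=[A,B,D,C,E] q_used=3 → run A
t=4: queue=[B,D,C,E,A] q_used=0 → run B
t=5: queue=[B,D,C,E,A,F] q_used=1 → run B
t=6: queue=[B,D,C,E,A,F] q_used=2 → run B
t=7: queue=[B,D,C,E,A,F,G] q_used=3 → run B
t=8: queue=[D,C,E,A,F,G,B] q_used=0 → run D
t=9: queue=[D,C,E,A,F,G,B] q_used=1 → run D
t=10: queue=[D,C,E,A,F,G,B] q_used=2 → run D
t=11: queue=[D,C,E,A,F,G,B] q_used=3 → run D
t=12: queue=[C,E,A,F,G,B,D] q_used=0 → run C
t=13: queue=[C,E,A,F,G,B,D] q_used=1 → run C
t=14: queue=[C,E,A,F,G,B,D] q_used=2 → run C
t=15: queue=[E,A,F,G,B,D] q_used=0 → run E
t=16: queue=[E,A,F,G,B,D] q_used=1 → run E
t=17: queue=[A,F,G,B,D] q_used=0 → run A
t=18: queue=[A,F,G,B,D] q_used=1 → run A
t=19: queue=[A,F,G,B,D] q_used=2 → run A
t=20: queue=[F,G,B,D] q_used=0 → run F
t=21: queue=[F,G,B,D] q_used=1 → run F
t=22: queue=[F,G,B,D] q_used=2 → run F
t=23: queue=[F,G,B,D] q_used=3 → run F
t=24: queue=[G,B,D,F] q_used=0 → run G
t=25: queue=[G,B,D,F] q_used=1 → run G
t=26: queue=[G,B,D,F] q_used=2 → run G
t=27: queue=[B,D,F] q_used=0 → run B
t=28: queue=[B,D,F] q_used=1 → run B
t=29: queue=[B,D,F] q_used=2 → run B
t=30: queue=[D,F] q_used=0 → run D
t=31: queue=[F] q_used=0 → run F
t=32: queue=[F] q_used=1 → run F
t=33: queue=[F] q_used=2 → run F
t=34: queue=[F] q_used=3 → run F
t=35: (idle)
t=36: (idle)
t=37: (idle)
t=38: (idle)
t=39: (idle)
t=40: (idle)
t=41: (idle)

completion order = C, E, A, G, B, D, F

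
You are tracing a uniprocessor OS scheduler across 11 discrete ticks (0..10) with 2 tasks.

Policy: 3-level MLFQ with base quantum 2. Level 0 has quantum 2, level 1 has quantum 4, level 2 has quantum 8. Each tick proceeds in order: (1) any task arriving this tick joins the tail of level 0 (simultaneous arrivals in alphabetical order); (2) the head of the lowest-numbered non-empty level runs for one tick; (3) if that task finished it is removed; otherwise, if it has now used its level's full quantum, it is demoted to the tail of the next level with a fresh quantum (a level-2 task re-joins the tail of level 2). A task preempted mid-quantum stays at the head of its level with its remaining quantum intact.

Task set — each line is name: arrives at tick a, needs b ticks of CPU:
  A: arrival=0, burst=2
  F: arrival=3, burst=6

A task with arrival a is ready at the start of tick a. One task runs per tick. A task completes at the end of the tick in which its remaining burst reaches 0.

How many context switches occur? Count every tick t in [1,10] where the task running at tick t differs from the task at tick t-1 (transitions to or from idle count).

t=0: L0/L1/L2 = A/-/- → run A
t=1: L0/L1/L2 = A/-/- → run A
t=2: (idle)
t=3: L0/L1/L2 = F/-/- → run F
t=4: L0/L1/L2 = F/-/- → run F
t=5: L0/L1/L2 = -/F/- → run F
t=6: L0/L1/L2 = -/F/- → run F
t=7: L0/L1/L2 = -/F/- → run F
t=8: L0/L1/L2 = -/F/- → run F
t=9: (idle)
t=10: (idle)

context switches = 3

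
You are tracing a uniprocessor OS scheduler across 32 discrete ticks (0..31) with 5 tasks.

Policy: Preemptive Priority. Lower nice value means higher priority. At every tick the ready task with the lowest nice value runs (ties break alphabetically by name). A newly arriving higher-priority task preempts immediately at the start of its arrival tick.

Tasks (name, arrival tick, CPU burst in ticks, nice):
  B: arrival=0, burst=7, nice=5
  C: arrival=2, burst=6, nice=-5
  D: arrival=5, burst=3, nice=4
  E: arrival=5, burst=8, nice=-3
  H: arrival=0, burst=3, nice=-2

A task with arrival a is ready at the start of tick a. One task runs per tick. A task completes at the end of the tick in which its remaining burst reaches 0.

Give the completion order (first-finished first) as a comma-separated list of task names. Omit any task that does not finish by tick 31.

completion order = C, E, H, D, B

t=0: ready={B,H} → run H
t=1: ready={B,H} → run H
t=2: ready={B,C,H} → run C
t=3: ready={B,C,H} → run C
t=4: ready={B,C,H} → run C
t=5: ready={B,C,D,E,H} → run C
t=6: ready={B,C,D,E,H} → run C
t=7: ready={B,C,D,E,H} → run C
t=8: ready={B,D,E,H} → run E
t=9: ready={B,D,E,H} → run E
t=10: ready={B,D,E,H} → run E
t=11: ready={B,D,E,H} → run E
t=12: ready={B,D,E,H} → run E
t=13: ready={B,D,E,H} → run E
t=14: ready={B,D,E,H} → run E
t=15: ready={B,D,E,H} → run E
t=16: ready={B,D,H} → run H
t=17: ready={B,D} → run D
t=18: ready={B,D} → run D
t=19: ready={B,D} → run D
t=20: ready={B} → run B
t=21: ready={B} → run B
t=22: ready={B} → run B
t=23: ready={B} → run B
t=24: ready={B} → run B
t=25: ready={B} → run B
t=26: ready={B} → run B
t=27: (idle)
t=28: (idle)
t=29: (idle)
t=30: (idle)
t=31: (idle)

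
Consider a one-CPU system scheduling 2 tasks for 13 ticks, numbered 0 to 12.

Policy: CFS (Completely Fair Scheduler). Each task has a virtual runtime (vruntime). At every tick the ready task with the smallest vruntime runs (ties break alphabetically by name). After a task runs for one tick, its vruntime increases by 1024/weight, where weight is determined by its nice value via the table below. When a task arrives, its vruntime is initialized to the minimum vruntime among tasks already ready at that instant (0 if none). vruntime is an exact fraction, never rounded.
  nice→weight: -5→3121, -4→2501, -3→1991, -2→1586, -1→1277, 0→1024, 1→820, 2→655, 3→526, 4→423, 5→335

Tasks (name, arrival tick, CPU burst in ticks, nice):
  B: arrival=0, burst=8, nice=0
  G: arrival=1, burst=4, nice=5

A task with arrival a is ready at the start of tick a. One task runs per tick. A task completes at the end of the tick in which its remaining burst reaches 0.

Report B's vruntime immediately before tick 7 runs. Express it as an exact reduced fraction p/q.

vruntime(B, start of tick 7) = 5/1

t=0: vr[B=0] → run B
t=1: vr[B=1 G=1] → run B
t=2: vr[B=2 G=1] → run G
t=3: vr[B=2 G=1359/335] → run B
t=4: vr[B=3 G=1359/335] → run B
t=5: vr[B=4 G=1359/335] → run B
t=6: vr[B=5 G=1359/335] → run G
t=7: vr[B=5 G=2383/335] → run B
t=8: vr[B=6 G=2383/335] → run B
t=9: vr[B=7 G=2383/335] → run B
t=10: vr[G=2383/335] → run G
t=11: vr[G=3407/335] → run G
t=12: (idle)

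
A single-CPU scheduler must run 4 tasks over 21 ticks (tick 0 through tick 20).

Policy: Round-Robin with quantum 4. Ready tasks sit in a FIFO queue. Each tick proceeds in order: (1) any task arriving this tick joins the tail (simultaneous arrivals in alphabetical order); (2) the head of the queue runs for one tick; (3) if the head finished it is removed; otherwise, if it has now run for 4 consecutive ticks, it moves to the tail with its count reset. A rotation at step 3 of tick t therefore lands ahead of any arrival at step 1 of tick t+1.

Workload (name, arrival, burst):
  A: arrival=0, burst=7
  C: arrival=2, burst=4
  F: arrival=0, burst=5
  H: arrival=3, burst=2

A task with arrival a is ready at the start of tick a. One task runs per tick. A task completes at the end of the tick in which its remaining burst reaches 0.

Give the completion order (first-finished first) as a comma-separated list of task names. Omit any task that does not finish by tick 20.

t=0: queue=[A,F] q_used=0 → run A
t=1: queue=[A,F] q_used=1 → run A
t=2: queue=[A,F,C] q_used=2 → run A
t=3: queue=[A,F,C,H] q_used=3 → run A
t=4: queue=[F,C,H,A] q_used=0 → run F
t=5: queue=[F,C,H,A] q_used=1 → run F
t=6: queue=[F,C,H,A] q_used=2 → run F
t=7: queue=[F,C,H,A] q_used=3 → run F
t=8: queue=[C,H,A,F] q_used=0 → run C
t=9: queue=[C,H,A,F] q_used=1 → run C
t=10: queue=[C,H,A,F] q_used=2 → run C
t=11: queue=[C,H,A,F] q_used=3 → run C
t=12: queue=[H,A,F] q_used=0 → run H
t=13: queue=[H,A,F] q_used=1 → run H
t=14: queue=[A,F] q_used=0 → run A
t=15: queue=[A,F] q_used=1 → run A
t=16: queue=[A,F] q_used=2 → run A
t=17: queue=[F] q_used=0 → run F
t=18: (idle)
t=19: (idle)
t=20: (idle)

completion order = C, H, A, F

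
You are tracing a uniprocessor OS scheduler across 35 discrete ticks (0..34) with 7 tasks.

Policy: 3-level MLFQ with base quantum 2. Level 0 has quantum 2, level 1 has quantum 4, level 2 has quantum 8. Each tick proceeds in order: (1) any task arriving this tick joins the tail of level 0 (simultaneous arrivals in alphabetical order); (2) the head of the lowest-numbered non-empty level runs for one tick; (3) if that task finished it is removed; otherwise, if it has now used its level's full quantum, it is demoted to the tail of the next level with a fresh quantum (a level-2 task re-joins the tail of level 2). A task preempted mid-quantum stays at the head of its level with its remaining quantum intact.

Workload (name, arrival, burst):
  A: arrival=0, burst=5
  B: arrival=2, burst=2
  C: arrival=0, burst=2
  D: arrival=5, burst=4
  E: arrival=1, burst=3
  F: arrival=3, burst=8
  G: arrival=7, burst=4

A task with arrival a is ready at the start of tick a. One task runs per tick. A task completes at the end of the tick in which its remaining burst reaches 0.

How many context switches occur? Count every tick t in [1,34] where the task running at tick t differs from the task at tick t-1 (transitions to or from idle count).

context switches = 13

t=0: L0/L1/L2 = AC/-/- → run A
t=1: L0/L1/L2 = ACE/-/- → run A
t=2: L0/L1/L2 = CEB/A/- → run C
t=3: L0/L1/L2 = CEBF/A/- → run C
t=4: L0/L1/L2 = EBF/A/- → run E
t=5: L0/L1/L2 = EBFD/A/- → run E
t=6: L0/L1/L2 = BFD/AE/- → run B
t=7: L0/L1/L2 = BFDG/AE/- → run B
t=8: L0/L1/L2 = FDG/AE/- → run F
t=9: L0/L1/L2 = FDG/AE/- → run F
t=10: L0/L1/L2 = DG/AEF/- → run D
t=11: L0/L1/L2 = DG/AEF/- → run D
t=12: L0/L1/L2 = G/AEFD/- → run G
t=13: L0/L1/L2 = G/AEFD/- → run G
t=14: L0/L1/L2 = -/AEFDG/- → run A
t=15: L0/L1/L2 = -/AEFDG/- → run A
t=16: L0/L1/L2 = -/AEFDG/- → run A
t=17: L0/L1/L2 = -/EFDG/- → run E
t=18: L0/L1/L2 = -/FDG/- → run F
t=19: L0/L1/L2 = -/FDG/- → run F
t=20: L0/L1/L2 = -/FDG/- → run F
t=21: L0/L1/L2 = -/FDG/- → run F
t=22: L0/L1/L2 = -/DG/F → run D
t=23: L0/L1/L2 = -/DG/F → run D
t=24: L0/L1/L2 = -/G/F → run G
t=25: L0/L1/L2 = -/G/F → run G
t=26: L0/L1/L2 = -/-/F → run F
t=27: L0/L1/L2 = -/-/F → run F
t=28: (idle)
t=29: (idle)
t=30: (idle)
t=31: (idle)
t=32: (idle)
t=33: (idle)
t=34: (idle)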